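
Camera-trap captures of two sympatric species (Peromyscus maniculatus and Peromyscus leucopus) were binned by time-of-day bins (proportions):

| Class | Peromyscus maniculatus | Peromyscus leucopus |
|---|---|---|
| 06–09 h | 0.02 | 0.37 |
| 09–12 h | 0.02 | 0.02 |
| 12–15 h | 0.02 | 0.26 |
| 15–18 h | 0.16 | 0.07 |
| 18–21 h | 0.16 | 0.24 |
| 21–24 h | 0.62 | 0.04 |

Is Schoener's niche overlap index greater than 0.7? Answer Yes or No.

Σ|p₁ᵢ − p₂ᵢ| = 0.35 + 0.00 + 0.24 + 0.09 + 0.08 + 0.58 = 1.34
D = 1 − ½ × 1.34 = 1 − 0.670 = 0.3300
D = 0.3300 < 0.7 → No.

No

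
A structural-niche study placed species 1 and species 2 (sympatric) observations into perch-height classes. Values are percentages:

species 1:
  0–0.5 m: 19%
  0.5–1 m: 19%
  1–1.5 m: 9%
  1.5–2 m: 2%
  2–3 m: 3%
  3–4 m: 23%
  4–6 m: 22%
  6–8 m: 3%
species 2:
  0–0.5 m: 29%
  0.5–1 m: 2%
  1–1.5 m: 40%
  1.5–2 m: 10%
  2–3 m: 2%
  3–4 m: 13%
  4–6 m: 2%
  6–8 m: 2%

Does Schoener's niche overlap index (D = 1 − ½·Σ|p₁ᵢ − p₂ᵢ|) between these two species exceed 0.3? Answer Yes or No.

Convert percentages to proportions (divide by 100).
Σ|p₁ᵢ − p₂ᵢ| = 0.10 + 0.17 + 0.31 + 0.08 + 0.01 + 0.10 + 0.20 + 0.01 = 0.98
D = 1 − ½ × 0.98 = 1 − 0.490 = 0.5100
D = 0.5100 > 0.3 → Yes.

Yes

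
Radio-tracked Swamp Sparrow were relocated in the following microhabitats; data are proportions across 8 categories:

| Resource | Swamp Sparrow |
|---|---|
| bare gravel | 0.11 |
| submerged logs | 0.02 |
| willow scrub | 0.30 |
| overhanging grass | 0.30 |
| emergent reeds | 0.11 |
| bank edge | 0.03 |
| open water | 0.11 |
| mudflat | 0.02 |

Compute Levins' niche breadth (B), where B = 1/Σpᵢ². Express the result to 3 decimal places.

Σpᵢ² = 0.11² + 0.02² + 0.30² + 0.30² + 0.11² + 0.03² + 0.11² + 0.02² = 0.0121 + 0.0004 + 0.0900 + 0.0900 + 0.0121 + 0.0009 + 0.0121 + 0.0004 = 0.2180
B = 1 / 0.2180 = 4.58716

4.587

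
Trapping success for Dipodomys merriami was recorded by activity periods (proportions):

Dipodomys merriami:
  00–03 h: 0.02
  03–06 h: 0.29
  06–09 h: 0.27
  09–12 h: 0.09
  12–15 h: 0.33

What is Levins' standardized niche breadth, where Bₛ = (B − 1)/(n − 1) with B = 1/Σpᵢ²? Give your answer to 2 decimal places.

0.66

Σpᵢ² = 0.02² + 0.29² + 0.27² + 0.09² + 0.33² = 0.0004 + 0.0841 + 0.0729 + 0.0081 + 0.1089 = 0.2744
B = 1 / 0.2744 = 3.6443
Bₛ = (B − 1)/(n − 1) = (3.6443 − 1)/(5 − 1) = 2.6443/4 = 0.6611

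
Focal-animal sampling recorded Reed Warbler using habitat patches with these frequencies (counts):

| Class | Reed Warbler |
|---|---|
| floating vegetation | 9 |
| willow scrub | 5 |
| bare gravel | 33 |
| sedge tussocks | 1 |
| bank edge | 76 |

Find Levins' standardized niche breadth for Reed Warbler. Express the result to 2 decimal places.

Proportions for Reed Warbler (n=124): 9/124=0.0726, 5/124=0.0403, 33/124=0.2661, 1/124=0.0081, 76/124=0.6129
Σpᵢ² = 0.0726² + 0.0403² + 0.2661² + 0.0081² + 0.6129² = 0.005271 + 0.001624 + 0.070809 + 0.000066 + 0.375646 = 0.453416
B = 1 / 0.453416 = 2.2055
Bₛ = (B − 1)/(n − 1) = (2.2055 − 1)/(5 − 1) = 1.2055/4 = 0.3014

0.30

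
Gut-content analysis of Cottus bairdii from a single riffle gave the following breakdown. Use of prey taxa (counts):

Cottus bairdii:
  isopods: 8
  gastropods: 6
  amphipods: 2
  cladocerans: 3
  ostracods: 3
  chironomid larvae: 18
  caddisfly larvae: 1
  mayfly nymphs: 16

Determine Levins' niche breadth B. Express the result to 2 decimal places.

Proportions for Cottus bairdii (n=57): 8/57=0.1404, 6/57=0.1053, 2/57=0.0351, 3/57=0.0526, 3/57=0.0526, 18/57=0.3158, 1/57=0.0175, 16/57=0.2807
Σpᵢ² = 0.1404² + 0.1053² + 0.0351² + 0.0526² + 0.0526² + 0.3158² + 0.0175² + 0.2807² = 0.019712 + 0.011088 + 0.001232 + 0.002767 + 0.002767 + 0.099730 + 0.000306 + 0.078792 = 0.216394
B = 1 / 0.216394 = 4.6212

4.62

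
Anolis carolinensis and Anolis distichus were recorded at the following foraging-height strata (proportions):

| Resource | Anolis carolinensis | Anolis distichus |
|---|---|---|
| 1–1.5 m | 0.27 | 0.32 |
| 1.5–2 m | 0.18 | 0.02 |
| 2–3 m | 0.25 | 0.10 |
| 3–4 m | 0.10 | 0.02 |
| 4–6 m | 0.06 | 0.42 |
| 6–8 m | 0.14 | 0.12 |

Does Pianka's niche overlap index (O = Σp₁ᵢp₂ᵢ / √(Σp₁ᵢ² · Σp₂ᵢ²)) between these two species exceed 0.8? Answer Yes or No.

No

Σ p₁ᵢp₂ᵢ = 0.0864 + 0.0036 + 0.0250 + 0.0020 + 0.0252 + 0.0168 = 0.1590
Σp_1ᵢ² = 0.27² + 0.18² + 0.25² + 0.10² + 0.06² + 0.14² = 0.0729 + 0.0324 + 0.0625 + 0.0100 + 0.0036 + 0.0196 = 0.2010
Σp_2ᵢ² = 0.32² + 0.02² + 0.10² + 0.02² + 0.42² + 0.12² = 0.1024 + 0.0004 + 0.0100 + 0.0004 + 0.1764 + 0.0144 = 0.3040
O = 0.1590 / √(0.2010 × 0.3040) = 0.1590 / 0.24719 = 0.6432
O = 0.6432 < 0.8 → No.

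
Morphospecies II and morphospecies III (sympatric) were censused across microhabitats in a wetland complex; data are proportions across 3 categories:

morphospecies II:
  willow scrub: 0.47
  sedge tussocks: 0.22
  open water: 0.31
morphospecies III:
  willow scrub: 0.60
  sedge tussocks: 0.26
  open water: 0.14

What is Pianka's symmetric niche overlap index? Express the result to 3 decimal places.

Σ p₁ᵢp₂ᵢ = 0.2820 + 0.0572 + 0.0434 = 0.3826
Σp_1ᵢ² = 0.47² + 0.22² + 0.31² = 0.2209 + 0.0484 + 0.0961 = 0.3654
Σp_2ᵢ² = 0.60² + 0.26² + 0.14² = 0.3600 + 0.0676 + 0.0196 = 0.4472
O = 0.3826 / √(0.3654 × 0.4472) = 0.3826 / 0.404236 = 0.94648

0.946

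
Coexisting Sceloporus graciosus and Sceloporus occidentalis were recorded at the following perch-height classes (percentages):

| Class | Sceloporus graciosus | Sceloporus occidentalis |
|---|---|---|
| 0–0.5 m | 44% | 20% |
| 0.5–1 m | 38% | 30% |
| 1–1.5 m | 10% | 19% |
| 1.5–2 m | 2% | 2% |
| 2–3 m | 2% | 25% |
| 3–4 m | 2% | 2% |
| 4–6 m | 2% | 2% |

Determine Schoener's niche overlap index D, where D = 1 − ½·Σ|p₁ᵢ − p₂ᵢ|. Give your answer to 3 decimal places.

Convert percentages to proportions (divide by 100).
Σ|p₁ᵢ − p₂ᵢ| = 0.24 + 0.08 + 0.09 + 0.00 + 0.23 + 0.00 + 0.00 = 0.64
D = 1 − ½ × 0.64 = 1 − 0.320 = 0.68000

0.680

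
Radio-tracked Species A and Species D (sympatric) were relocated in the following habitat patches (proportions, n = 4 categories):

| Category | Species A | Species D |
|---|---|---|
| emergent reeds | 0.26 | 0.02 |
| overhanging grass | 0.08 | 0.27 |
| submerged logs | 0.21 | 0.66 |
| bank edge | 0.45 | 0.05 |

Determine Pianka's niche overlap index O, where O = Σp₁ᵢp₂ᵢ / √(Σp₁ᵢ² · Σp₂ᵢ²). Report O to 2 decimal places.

Σ p₁ᵢp₂ᵢ = 0.0052 + 0.0216 + 0.1386 + 0.0225 = 0.1879
Σp_1ᵢ² = 0.26² + 0.08² + 0.21² + 0.45² = 0.0676 + 0.0064 + 0.0441 + 0.2025 = 0.3206
Σp_2ᵢ² = 0.02² + 0.27² + 0.66² + 0.05² = 0.0004 + 0.0729 + 0.4356 + 0.0025 = 0.5114
O = 0.1879 / √(0.3206 × 0.5114) = 0.1879 / 0.40491 = 0.4641

0.46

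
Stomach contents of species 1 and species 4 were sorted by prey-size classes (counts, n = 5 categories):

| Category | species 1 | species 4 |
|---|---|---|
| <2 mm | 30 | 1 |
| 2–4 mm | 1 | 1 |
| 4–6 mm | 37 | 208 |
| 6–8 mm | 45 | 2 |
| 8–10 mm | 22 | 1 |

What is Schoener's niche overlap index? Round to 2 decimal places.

0.30

Proportions for species 1 (n=135): 30/135=0.2222, 1/135=0.0074, 37/135=0.2741, 45/135=0.3333, 22/135=0.1630
Proportions for species 4 (n=213): 1/213=0.0047, 1/213=0.0047, 208/213=0.9765, 2/213=0.0094, 1/213=0.0047
Σ|p₁ᵢ − p₂ᵢ| = 0.2175 + 0.0027 + 0.7024 + 0.3239 + 0.1583 = 1.4048
D = 1 − ½ × 1.4048 = 1 − 0.70240 = 0.29760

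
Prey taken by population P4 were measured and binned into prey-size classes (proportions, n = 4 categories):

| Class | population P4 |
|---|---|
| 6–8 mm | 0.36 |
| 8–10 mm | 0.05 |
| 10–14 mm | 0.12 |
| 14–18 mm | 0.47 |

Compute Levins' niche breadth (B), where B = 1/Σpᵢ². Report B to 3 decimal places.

Σpᵢ² = 0.36² + 0.05² + 0.12² + 0.47² = 0.1296 + 0.0025 + 0.0144 + 0.2209 = 0.3674
B = 1 / 0.3674 = 2.72183

2.722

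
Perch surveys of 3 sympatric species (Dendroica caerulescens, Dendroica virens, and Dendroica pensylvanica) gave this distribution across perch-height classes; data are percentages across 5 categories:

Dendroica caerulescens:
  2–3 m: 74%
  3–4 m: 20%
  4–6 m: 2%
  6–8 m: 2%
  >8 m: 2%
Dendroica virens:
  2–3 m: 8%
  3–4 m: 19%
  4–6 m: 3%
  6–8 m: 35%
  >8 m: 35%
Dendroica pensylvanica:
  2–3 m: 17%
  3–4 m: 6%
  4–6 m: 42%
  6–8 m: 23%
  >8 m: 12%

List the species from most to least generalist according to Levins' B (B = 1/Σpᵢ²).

Convert percentages to proportions (divide by 100).
Σp_caerᵢ² = 0.74² + 0.20² + 0.02² + 0.02² + 0.02² = 0.5476 + 0.0400 + 0.0004 + 0.0004 + 0.0004 = 0.5888
B_caer = 1 / 0.5888 = 1.6984
Σp_vireᵢ² = 0.08² + 0.19² + 0.03² + 0.35² + 0.35² = 0.0064 + 0.0361 + 0.0009 + 0.1225 + 0.1225 = 0.2884
B_vire = 1 / 0.2884 = 3.4674
Σp_pensᵢ² = 0.17² + 0.06² + 0.42² + 0.23² + 0.12² = 0.0289 + 0.0036 + 0.1764 + 0.0529 + 0.0144 = 0.2762
B_pens = 1 / 0.2762 = 3.6206
Ranking by B (broadest → narrowest): Dendroica pensylvanica (3.62) > Dendroica virens (3.47) > Dendroica caerulescens (1.70)

Dendroica pensylvanica > Dendroica virens > Dendroica caerulescens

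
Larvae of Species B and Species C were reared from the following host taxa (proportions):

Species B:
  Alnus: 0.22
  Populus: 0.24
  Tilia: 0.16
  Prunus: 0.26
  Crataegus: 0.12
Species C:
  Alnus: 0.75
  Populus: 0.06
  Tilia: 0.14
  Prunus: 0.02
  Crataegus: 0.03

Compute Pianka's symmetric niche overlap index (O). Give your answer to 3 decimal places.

Σ p₁ᵢp₂ᵢ = 0.1650 + 0.0144 + 0.0224 + 0.0052 + 0.0036 = 0.2106
Σp_1ᵢ² = 0.22² + 0.24² + 0.16² + 0.26² + 0.12² = 0.0484 + 0.0576 + 0.0256 + 0.0676 + 0.0144 = 0.2136
Σp_2ᵢ² = 0.75² + 0.06² + 0.14² + 0.02² + 0.03² = 0.5625 + 0.0036 + 0.0196 + 0.0004 + 0.0009 = 0.5870
O = 0.2106 / √(0.2136 × 0.5870) = 0.2106 / 0.354095 = 0.59476

0.595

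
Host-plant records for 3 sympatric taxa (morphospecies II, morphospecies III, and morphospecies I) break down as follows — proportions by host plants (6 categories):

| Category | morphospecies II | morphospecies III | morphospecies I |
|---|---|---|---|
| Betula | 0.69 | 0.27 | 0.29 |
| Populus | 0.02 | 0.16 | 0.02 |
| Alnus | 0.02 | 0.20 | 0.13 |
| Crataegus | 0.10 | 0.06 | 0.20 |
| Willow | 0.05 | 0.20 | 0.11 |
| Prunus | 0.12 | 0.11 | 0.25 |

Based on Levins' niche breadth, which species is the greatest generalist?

Σp_IIᵢ² = 0.69² + 0.02² + 0.02² + 0.10² + 0.05² + 0.12² = 0.4761 + 0.0004 + 0.0004 + 0.0100 + 0.0025 + 0.0144 = 0.5038
B_II = 1 / 0.5038 = 1.9849
Σp_IIIᵢ² = 0.27² + 0.16² + 0.20² + 0.06² + 0.20² + 0.11² = 0.0729 + 0.0256 + 0.0400 + 0.0036 + 0.0400 + 0.0121 = 0.1942
B_III = 1 / 0.1942 = 5.1493
Σp_Iᵢ² = 0.29² + 0.02² + 0.13² + 0.20² + 0.11² + 0.25² = 0.0841 + 0.0004 + 0.0169 + 0.0400 + 0.0121 + 0.0625 = 0.2160
B_I = 1 / 0.2160 = 4.6296
Highest B → broadest niche (most generalist): morphospecies III (B = 5.15).

morphospecies III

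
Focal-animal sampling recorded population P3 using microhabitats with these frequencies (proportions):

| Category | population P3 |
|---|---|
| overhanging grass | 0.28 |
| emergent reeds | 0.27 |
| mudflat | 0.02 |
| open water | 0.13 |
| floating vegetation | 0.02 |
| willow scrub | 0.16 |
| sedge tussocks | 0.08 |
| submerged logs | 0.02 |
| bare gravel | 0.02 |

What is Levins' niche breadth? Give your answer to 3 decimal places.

4.955

Σpᵢ² = 0.28² + 0.27² + 0.02² + 0.13² + 0.02² + 0.16² + 0.08² + 0.02² + 0.02² = 0.0784 + 0.0729 + 0.0004 + 0.0169 + 0.0004 + 0.0256 + 0.0064 + 0.0004 + 0.0004 = 0.2018
B = 1 / 0.2018 = 4.95540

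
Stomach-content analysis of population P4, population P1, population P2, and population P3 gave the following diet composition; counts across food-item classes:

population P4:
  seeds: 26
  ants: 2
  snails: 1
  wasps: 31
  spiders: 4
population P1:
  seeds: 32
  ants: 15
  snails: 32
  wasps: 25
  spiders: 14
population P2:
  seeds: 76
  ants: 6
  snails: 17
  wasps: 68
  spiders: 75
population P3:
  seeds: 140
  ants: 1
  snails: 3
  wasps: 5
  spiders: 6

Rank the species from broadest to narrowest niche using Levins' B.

population P1 > population P2 > population P4 > population P3

Proportions for population P4 (n=64): 26/64=0.4063, 2/64=0.0313, 1/64=0.0156, 31/64=0.4844, 4/64=0.0625
Proportions for population P1 (n=118): 32/118=0.2712, 15/118=0.1271, 32/118=0.2712, 25/118=0.2119, 14/118=0.1186
Proportions for population P2 (n=242): 76/242=0.3140, 6/242=0.0248, 17/242=0.0702, 68/242=0.2810, 75/242=0.3099
Proportions for population P3 (n=155): 140/155=0.9032, 1/155=0.0065, 3/155=0.0194, 5/155=0.0323, 6/155=0.0387
Σp_P4ᵢ² = 0.4063² + 0.0313² + 0.0156² + 0.4844² + 0.0625² = 0.165080 + 0.000980 + 0.000243 + 0.234643 + 0.003906 = 0.404852
B_P4 = 1 / 0.404852 = 2.4700
Σp_P1ᵢ² = 0.2712² + 0.1271² + 0.2712² + 0.2119² + 0.1186² = 0.073549 + 0.016154 + 0.073549 + 0.044902 + 0.014066 = 0.222220
B_P1 = 1 / 0.222220 = 4.5000
Σp_P2ᵢ² = 0.3140² + 0.0248² + 0.0702² + 0.2810² + 0.3099² = 0.098596 + 0.000615 + 0.004928 + 0.078961 + 0.096038 = 0.279138
B_P2 = 1 / 0.279138 = 3.5825
Σp_P3ᵢ² = 0.9032² + 0.0065² + 0.0194² + 0.0323² + 0.0387² = 0.815770 + 0.000042 + 0.000376 + 0.001043 + 0.001498 = 0.818729
B_P3 = 1 / 0.818729 = 1.2214
Ranking by B (broadest → narrowest): population P1 (4.50) > population P2 (3.58) > population P4 (2.47) > population P3 (1.22)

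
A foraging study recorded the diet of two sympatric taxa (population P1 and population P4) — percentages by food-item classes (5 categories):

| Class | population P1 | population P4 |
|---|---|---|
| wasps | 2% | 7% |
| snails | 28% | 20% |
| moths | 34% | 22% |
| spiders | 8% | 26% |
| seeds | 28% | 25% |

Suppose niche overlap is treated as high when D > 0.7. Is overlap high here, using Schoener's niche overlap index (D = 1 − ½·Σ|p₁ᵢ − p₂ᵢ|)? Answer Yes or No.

Convert percentages to proportions (divide by 100).
Σ|p₁ᵢ − p₂ᵢ| = 0.05 + 0.08 + 0.12 + 0.18 + 0.03 = 0.46
D = 1 − ½ × 0.46 = 1 − 0.230 = 0.7700
D = 0.7700 > 0.7 → Yes.

Yes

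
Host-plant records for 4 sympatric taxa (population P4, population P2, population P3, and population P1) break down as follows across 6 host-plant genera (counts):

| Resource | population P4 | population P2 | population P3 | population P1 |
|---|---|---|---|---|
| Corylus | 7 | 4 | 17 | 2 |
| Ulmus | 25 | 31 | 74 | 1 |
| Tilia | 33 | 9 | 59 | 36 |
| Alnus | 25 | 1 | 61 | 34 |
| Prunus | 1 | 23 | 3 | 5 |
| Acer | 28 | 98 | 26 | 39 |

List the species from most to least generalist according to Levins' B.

Proportions for population P4 (n=119): 7/119=0.0588, 25/119=0.2101, 33/119=0.2773, 25/119=0.2101, 1/119=0.0084, 28/119=0.2353
Proportions for population P2 (n=166): 4/166=0.0241, 31/166=0.1867, 9/166=0.0542, 1/166=0.0060, 23/166=0.1386, 98/166=0.5904
Proportions for population P3 (n=240): 17/240=0.0708, 74/240=0.3083, 59/240=0.2458, 61/240=0.2542, 3/240=0.0125, 26/240=0.1083
Proportions for population P1 (n=117): 2/117=0.0171, 1/117=0.0085, 36/117=0.3077, 34/117=0.2906, 5/117=0.0427, 39/117=0.3333
Σp_P4ᵢ² = 0.0588² + 0.2101² + 0.2773² + 0.2101² + 0.0084² + 0.2353² = 0.003457 + 0.044142 + 0.076895 + 0.044142 + 0.000071 + 0.055366 = 0.224073
B_P4 = 1 / 0.224073 = 4.4628
Σp_P2ᵢ² = 0.0241² + 0.1867² + 0.0542² + 0.0060² + 0.1386² + 0.5904² = 0.000581 + 0.034857 + 0.002938 + 0.000036 + 0.019210 + 0.348572 = 0.406194
B_P2 = 1 / 0.406194 = 2.4619
Σp_P3ᵢ² = 0.0708² + 0.3083² + 0.2458² + 0.2542² + 0.0125² + 0.1083² = 0.005013 + 0.095049 + 0.060418 + 0.064618 + 0.000156 + 0.011729 = 0.236983
B_P3 = 1 / 0.236983 = 4.2197
Σp_P1ᵢ² = 0.0171² + 0.0085² + 0.3077² + 0.2906² + 0.0427² + 0.3333² = 0.000292 + 0.000072 + 0.094679 + 0.084448 + 0.001823 + 0.111089 = 0.292403
B_P1 = 1 / 0.292403 = 3.4199
Ranking by B (broadest → narrowest): population P4 (4.46) > population P3 (4.22) > population P1 (3.42) > population P2 (2.46)

population P4 > population P3 > population P1 > population P2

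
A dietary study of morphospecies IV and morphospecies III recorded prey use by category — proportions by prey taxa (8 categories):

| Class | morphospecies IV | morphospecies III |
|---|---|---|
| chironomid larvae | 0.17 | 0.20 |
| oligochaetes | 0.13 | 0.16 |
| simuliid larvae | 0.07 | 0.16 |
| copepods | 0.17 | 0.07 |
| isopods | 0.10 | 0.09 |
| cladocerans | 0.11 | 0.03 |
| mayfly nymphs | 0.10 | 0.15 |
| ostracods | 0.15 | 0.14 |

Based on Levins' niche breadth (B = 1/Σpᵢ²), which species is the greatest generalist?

Σp_IVᵢ² = 0.17² + 0.13² + 0.07² + 0.17² + 0.10² + 0.11² + 0.10² + 0.15² = 0.0289 + 0.0169 + 0.0049 + 0.0289 + 0.0100 + 0.0121 + 0.0100 + 0.0225 = 0.1342
B_IV = 1 / 0.1342 = 7.4516
Σp_IIIᵢ² = 0.20² + 0.16² + 0.16² + 0.07² + 0.09² + 0.03² + 0.15² + 0.14² = 0.0400 + 0.0256 + 0.0256 + 0.0049 + 0.0081 + 0.0009 + 0.0225 + 0.0196 = 0.1472
B_III = 1 / 0.1472 = 6.7935
Highest B → broadest niche (most generalist): morphospecies IV (B = 7.45).

morphospecies IV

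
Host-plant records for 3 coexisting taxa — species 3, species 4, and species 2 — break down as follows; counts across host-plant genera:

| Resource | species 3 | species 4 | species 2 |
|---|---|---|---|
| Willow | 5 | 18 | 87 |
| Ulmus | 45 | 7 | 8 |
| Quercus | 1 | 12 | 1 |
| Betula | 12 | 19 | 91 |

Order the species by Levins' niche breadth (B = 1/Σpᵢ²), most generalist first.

species 4 > species 2 > species 3

Proportions for species 3 (n=63): 5/63=0.0794, 45/63=0.7143, 1/63=0.0159, 12/63=0.1905
Proportions for species 4 (n=56): 18/56=0.3214, 7/56=0.1250, 12/56=0.2143, 19/56=0.3393
Proportions for species 2 (n=187): 87/187=0.4652, 8/187=0.0428, 1/187=0.0053, 91/187=0.4866
Σp_3ᵢ² = 0.0794² + 0.7143² + 0.0159² + 0.1905² = 0.006304 + 0.510224 + 0.000253 + 0.036290 = 0.553071
B_3 = 1 / 0.553071 = 1.8081
Σp_4ᵢ² = 0.3214² + 0.1250² + 0.2143² + 0.3393² = 0.103298 + 0.015625 + 0.045924 + 0.115124 = 0.279971
B_4 = 1 / 0.279971 = 3.5718
Σp_2ᵢ² = 0.4652² + 0.0428² + 0.0053² + 0.4866² = 0.216411 + 0.001832 + 0.000028 + 0.236780 = 0.455051
B_2 = 1 / 0.455051 = 2.1976
Ranking by B (broadest → narrowest): species 4 (3.57) > species 2 (2.20) > species 3 (1.81)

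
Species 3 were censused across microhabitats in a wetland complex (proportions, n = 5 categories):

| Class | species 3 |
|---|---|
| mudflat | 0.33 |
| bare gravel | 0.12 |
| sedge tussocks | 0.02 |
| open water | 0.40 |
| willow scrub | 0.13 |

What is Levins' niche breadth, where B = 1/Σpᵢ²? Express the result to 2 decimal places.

3.33

Σpᵢ² = 0.33² + 0.12² + 0.02² + 0.40² + 0.13² = 0.1089 + 0.0144 + 0.0004 + 0.1600 + 0.0169 = 0.3006
B = 1 / 0.3006 = 3.3267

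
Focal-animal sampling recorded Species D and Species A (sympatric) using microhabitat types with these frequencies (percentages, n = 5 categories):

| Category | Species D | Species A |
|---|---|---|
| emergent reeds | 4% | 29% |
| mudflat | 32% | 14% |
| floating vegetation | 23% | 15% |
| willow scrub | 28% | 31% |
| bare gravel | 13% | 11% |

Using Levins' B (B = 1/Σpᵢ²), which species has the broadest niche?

Convert percentages to proportions (divide by 100).
Σp_Dᵢ² = 0.04² + 0.32² + 0.23² + 0.28² + 0.13² = 0.0016 + 0.1024 + 0.0529 + 0.0784 + 0.0169 = 0.2522
B_D = 1 / 0.2522 = 3.9651
Σp_Aᵢ² = 0.29² + 0.14² + 0.15² + 0.31² + 0.11² = 0.0841 + 0.0196 + 0.0225 + 0.0961 + 0.0121 = 0.2344
B_A = 1 / 0.2344 = 4.2662
Highest B → broadest niche (most generalist): Species A (B = 4.27).

Species A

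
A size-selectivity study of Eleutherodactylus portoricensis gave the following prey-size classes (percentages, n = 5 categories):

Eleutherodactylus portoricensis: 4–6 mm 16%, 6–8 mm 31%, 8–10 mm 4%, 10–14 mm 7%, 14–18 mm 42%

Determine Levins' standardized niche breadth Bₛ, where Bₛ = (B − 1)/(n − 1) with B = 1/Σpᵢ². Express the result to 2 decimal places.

Convert percentages to proportions (divide by 100).
Σpᵢ² = 0.16² + 0.31² + 0.04² + 0.07² + 0.42² = 0.0256 + 0.0961 + 0.0016 + 0.0049 + 0.1764 = 0.3046
B = 1 / 0.3046 = 3.2830
Bₛ = (B − 1)/(n − 1) = (3.2830 − 1)/(5 − 1) = 2.2830/4 = 0.5708

0.57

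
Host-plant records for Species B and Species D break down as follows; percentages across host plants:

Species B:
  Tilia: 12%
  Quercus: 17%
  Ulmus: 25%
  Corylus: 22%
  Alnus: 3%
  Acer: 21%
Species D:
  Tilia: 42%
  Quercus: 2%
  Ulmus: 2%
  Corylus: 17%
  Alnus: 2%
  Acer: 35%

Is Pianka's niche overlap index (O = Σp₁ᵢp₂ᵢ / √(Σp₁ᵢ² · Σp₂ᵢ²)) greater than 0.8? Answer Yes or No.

Convert percentages to proportions (divide by 100).
Σ p₁ᵢp₂ᵢ = 0.0504 + 0.0034 + 0.0050 + 0.0374 + 0.0006 + 0.0735 = 0.1703
Σp_1ᵢ² = 0.12² + 0.17² + 0.25² + 0.22² + 0.03² + 0.21² = 0.0144 + 0.0289 + 0.0625 + 0.0484 + 0.0009 + 0.0441 = 0.1992
Σp_2ᵢ² = 0.42² + 0.02² + 0.02² + 0.17² + 0.02² + 0.35² = 0.1764 + 0.0004 + 0.0004 + 0.0289 + 0.0004 + 0.1225 = 0.3290
O = 0.1703 / √(0.1992 × 0.3290) = 0.1703 / 0.25600 = 0.6652
O = 0.6652 < 0.8 → No.

No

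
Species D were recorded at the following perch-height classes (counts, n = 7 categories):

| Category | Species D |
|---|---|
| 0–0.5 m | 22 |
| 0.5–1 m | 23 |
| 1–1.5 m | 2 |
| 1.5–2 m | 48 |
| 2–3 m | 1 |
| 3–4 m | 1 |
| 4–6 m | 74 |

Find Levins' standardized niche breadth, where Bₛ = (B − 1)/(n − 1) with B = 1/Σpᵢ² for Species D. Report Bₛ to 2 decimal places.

0.39

Proportions for Species D (n=171): 22/171=0.1287, 23/171=0.1345, 2/171=0.0117, 48/171=0.2807, 1/171=0.0058, 1/171=0.0058, 74/171=0.4327
Σpᵢ² = 0.1287² + 0.1345² + 0.0117² + 0.2807² + 0.0058² + 0.0058² + 0.4327² = 0.016564 + 0.018090 + 0.000137 + 0.078792 + 0.000034 + 0.000034 + 0.187229 = 0.300880
B = 1 / 0.300880 = 3.3236
Bₛ = (B − 1)/(n − 1) = (3.3236 − 1)/(7 − 1) = 2.3236/6 = 0.3873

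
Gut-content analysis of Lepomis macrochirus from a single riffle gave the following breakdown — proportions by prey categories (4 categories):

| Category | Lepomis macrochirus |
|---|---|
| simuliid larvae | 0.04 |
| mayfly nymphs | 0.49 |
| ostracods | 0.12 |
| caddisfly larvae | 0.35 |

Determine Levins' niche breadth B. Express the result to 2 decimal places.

2.64

Σpᵢ² = 0.04² + 0.49² + 0.12² + 0.35² = 0.0016 + 0.2401 + 0.0144 + 0.1225 = 0.3786
B = 1 / 0.3786 = 2.6413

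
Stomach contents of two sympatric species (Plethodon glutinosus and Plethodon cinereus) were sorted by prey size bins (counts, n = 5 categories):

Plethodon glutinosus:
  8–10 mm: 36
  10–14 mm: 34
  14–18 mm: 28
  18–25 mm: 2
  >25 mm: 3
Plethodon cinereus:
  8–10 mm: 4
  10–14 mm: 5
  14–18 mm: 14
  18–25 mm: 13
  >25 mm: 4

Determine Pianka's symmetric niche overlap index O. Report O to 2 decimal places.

Proportions for Plethodon glutinosus (n=103): 36/103=0.3495, 34/103=0.3301, 28/103=0.2718, 2/103=0.0194, 3/103=0.0291
Proportions for Plethodon cinereus (n=40): 4/40=0.1000, 5/40=0.1250, 14/40=0.3500, 13/40=0.3250, 4/40=0.1000
Σ p₁ᵢp₂ᵢ = 0.034950 + 0.041263 + 0.095130 + 0.006305 + 0.002910 = 0.180558
Σp_1ᵢ² = 0.3495² + 0.3301² + 0.2718² + 0.0194² + 0.0291² = 0.122150 + 0.108966 + 0.073875 + 0.000376 + 0.000847 = 0.306214
Σp_2ᵢ² = 0.1000² + 0.1250² + 0.3500² + 0.3250² + 0.1000² = 0.010000 + 0.015625 + 0.122500 + 0.105625 + 0.010000 = 0.263750
O = 0.180558 / √(0.306214 × 0.263750) = 0.180558 / 0.2841900 = 0.6353

0.64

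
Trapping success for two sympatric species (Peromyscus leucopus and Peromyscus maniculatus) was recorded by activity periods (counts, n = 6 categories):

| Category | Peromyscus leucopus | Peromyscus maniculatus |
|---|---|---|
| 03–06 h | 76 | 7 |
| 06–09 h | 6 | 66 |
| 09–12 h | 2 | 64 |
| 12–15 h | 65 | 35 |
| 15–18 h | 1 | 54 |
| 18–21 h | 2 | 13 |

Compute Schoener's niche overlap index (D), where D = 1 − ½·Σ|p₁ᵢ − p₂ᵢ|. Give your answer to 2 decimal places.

Proportions for Peromyscus leucopus (n=152): 76/152=0.5000, 6/152=0.0395, 2/152=0.0132, 65/152=0.4276, 1/152=0.0066, 2/152=0.0132
Proportions for Peromyscus maniculatus (n=239): 7/239=0.0293, 66/239=0.2762, 64/239=0.2678, 35/239=0.1464, 54/239=0.2259, 13/239=0.0544
Σ|p₁ᵢ − p₂ᵢ| = 0.4707 + 0.2367 + 0.2546 + 0.2812 + 0.2193 + 0.0412 = 1.5037
D = 1 − ½ × 1.5037 = 1 − 0.75185 = 0.24815

0.25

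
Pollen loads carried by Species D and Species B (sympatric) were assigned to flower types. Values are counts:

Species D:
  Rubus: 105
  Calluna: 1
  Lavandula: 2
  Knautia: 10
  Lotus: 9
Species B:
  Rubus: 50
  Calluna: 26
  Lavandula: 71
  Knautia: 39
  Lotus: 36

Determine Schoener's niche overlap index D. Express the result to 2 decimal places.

Proportions for Species D (n=127): 105/127=0.8268, 1/127=0.0079, 2/127=0.0157, 10/127=0.0787, 9/127=0.0709
Proportions for Species B (n=222): 50/222=0.2252, 26/222=0.1171, 71/222=0.3198, 39/222=0.1757, 36/222=0.1622
Σ|p₁ᵢ − p₂ᵢ| = 0.6016 + 0.1092 + 0.3041 + 0.0970 + 0.0913 = 1.2032
D = 1 − ½ × 1.2032 = 1 − 0.60160 = 0.39840

0.40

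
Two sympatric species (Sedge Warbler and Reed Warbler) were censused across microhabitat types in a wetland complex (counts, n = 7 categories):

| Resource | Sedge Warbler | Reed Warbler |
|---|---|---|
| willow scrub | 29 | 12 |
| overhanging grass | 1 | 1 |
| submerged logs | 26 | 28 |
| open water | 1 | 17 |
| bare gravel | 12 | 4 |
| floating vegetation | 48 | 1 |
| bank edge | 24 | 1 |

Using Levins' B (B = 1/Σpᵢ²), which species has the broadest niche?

Proportions for Sedge Warbler (n=141): 29/141=0.2057, 1/141=0.0071, 26/141=0.1844, 1/141=0.0071, 12/141=0.0851, 48/141=0.3404, 24/141=0.1702
Proportions for Reed Warbler (n=64): 12/64=0.1875, 1/64=0.0156, 28/64=0.4375, 17/64=0.2656, 4/64=0.0625, 1/64=0.0156, 1/64=0.0156
Σp_Sedgᵢ² = 0.2057² + 0.0071² + 0.1844² + 0.0071² + 0.0851² + 0.3404² + 0.1702² = 0.042312 + 0.000050 + 0.034003 + 0.000050 + 0.007242 + 0.115872 + 0.028968 = 0.228497
B_Sedg = 1 / 0.228497 = 4.3764
Σp_Reedᵢ² = 0.1875² + 0.0156² + 0.4375² + 0.2656² + 0.0625² + 0.0156² + 0.0156² = 0.035156 + 0.000243 + 0.191406 + 0.070543 + 0.003906 + 0.000243 + 0.000243 = 0.301740
B_Reed = 1 / 0.301740 = 3.3141
Highest B → broadest niche (most generalist): Sedge Warbler (B = 4.38).

Sedge Warbler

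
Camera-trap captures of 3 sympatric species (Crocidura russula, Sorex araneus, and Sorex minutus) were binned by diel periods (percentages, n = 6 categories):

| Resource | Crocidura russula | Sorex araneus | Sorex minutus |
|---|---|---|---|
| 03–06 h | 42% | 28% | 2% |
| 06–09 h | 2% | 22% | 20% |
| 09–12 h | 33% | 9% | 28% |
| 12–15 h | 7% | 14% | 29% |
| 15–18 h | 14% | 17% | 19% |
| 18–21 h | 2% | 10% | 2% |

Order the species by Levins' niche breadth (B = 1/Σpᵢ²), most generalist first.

Sorex araneus > Sorex minutus > Crocidura russula

Convert percentages to proportions (divide by 100).
Σp_russᵢ² = 0.42² + 0.02² + 0.33² + 0.07² + 0.14² + 0.02² = 0.1764 + 0.0004 + 0.1089 + 0.0049 + 0.0196 + 0.0004 = 0.3106
B_russ = 1 / 0.3106 = 3.2196
Σp_aranᵢ² = 0.28² + 0.22² + 0.09² + 0.14² + 0.17² + 0.10² = 0.0784 + 0.0484 + 0.0081 + 0.0196 + 0.0289 + 0.0100 = 0.1934
B_aran = 1 / 0.1934 = 5.1706
Σp_minuᵢ² = 0.02² + 0.20² + 0.28² + 0.29² + 0.19² + 0.02² = 0.0004 + 0.0400 + 0.0784 + 0.0841 + 0.0361 + 0.0004 = 0.2394
B_minu = 1 / 0.2394 = 4.1771
Ranking by B (broadest → narrowest): Sorex araneus (5.17) > Sorex minutus (4.18) > Crocidura russula (3.22)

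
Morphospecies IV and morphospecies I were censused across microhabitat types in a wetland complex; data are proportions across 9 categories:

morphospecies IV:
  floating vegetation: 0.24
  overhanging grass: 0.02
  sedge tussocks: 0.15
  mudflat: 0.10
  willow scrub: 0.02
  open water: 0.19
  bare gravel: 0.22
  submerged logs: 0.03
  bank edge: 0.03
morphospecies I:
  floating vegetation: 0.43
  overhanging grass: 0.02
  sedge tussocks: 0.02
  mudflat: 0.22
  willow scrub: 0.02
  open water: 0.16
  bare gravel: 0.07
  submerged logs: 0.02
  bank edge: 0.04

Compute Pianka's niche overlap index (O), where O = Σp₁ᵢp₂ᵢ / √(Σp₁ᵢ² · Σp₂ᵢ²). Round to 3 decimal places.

0.812

Σ p₁ᵢp₂ᵢ = 0.1032 + 0.0004 + 0.0030 + 0.0220 + 0.0004 + 0.0304 + 0.0154 + 0.0006 + 0.0012 = 0.1766
Σp_1ᵢ² = 0.24² + 0.02² + 0.15² + 0.10² + 0.02² + 0.19² + 0.22² + 0.03² + 0.03² = 0.0576 + 0.0004 + 0.0225 + 0.0100 + 0.0004 + 0.0361 + 0.0484 + 0.0009 + 0.0009 = 0.1772
Σp_2ᵢ² = 0.43² + 0.02² + 0.02² + 0.22² + 0.02² + 0.16² + 0.07² + 0.02² + 0.04² = 0.1849 + 0.0004 + 0.0004 + 0.0484 + 0.0004 + 0.0256 + 0.0049 + 0.0004 + 0.0016 = 0.2670
O = 0.1766 / √(0.1772 × 0.2670) = 0.1766 / 0.217514 = 0.81190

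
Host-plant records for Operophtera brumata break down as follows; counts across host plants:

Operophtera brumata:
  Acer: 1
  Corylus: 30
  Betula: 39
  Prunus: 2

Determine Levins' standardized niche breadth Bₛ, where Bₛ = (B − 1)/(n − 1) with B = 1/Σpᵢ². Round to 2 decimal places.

0.38

Proportions for Operophtera brumata (n=72): 1/72=0.0139, 30/72=0.4167, 39/72=0.5417, 2/72=0.0278
Σpᵢ² = 0.0139² + 0.4167² + 0.5417² + 0.0278² = 0.000193 + 0.173639 + 0.293439 + 0.000773 = 0.468044
B = 1 / 0.468044 = 2.1366
Bₛ = (B − 1)/(n − 1) = (2.1366 − 1)/(4 − 1) = 1.1366/3 = 0.3789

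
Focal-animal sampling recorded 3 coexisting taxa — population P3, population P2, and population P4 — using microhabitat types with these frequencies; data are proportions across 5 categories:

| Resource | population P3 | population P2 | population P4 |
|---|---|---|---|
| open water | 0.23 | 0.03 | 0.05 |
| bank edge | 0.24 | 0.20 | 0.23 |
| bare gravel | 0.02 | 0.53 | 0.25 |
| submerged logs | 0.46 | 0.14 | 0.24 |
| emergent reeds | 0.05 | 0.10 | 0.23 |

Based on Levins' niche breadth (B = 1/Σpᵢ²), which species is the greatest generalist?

Σp_P3ᵢ² = 0.23² + 0.24² + 0.02² + 0.46² + 0.05² = 0.0529 + 0.0576 + 0.0004 + 0.2116 + 0.0025 = 0.3250
B_P3 = 1 / 0.3250 = 3.0769
Σp_P2ᵢ² = 0.03² + 0.20² + 0.53² + 0.14² + 0.10² = 0.0009 + 0.0400 + 0.2809 + 0.0196 + 0.0100 = 0.3514
B_P2 = 1 / 0.3514 = 2.8458
Σp_P4ᵢ² = 0.05² + 0.23² + 0.25² + 0.24² + 0.23² = 0.0025 + 0.0529 + 0.0625 + 0.0576 + 0.0529 = 0.2284
B_P4 = 1 / 0.2284 = 4.3783
Highest B → broadest niche (most generalist): population P4 (B = 4.38).

population P4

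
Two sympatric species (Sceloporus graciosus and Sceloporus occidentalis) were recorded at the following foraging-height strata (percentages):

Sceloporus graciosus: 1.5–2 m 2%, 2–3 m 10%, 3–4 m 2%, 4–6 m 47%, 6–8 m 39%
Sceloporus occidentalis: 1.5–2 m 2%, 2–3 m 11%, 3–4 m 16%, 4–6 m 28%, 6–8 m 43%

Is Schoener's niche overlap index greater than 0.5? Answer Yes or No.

Yes

Convert percentages to proportions (divide by 100).
Σ|p₁ᵢ − p₂ᵢ| = 0.00 + 0.01 + 0.14 + 0.19 + 0.04 = 0.38
D = 1 − ½ × 0.38 = 1 − 0.190 = 0.8100
D = 0.8100 > 0.5 → Yes.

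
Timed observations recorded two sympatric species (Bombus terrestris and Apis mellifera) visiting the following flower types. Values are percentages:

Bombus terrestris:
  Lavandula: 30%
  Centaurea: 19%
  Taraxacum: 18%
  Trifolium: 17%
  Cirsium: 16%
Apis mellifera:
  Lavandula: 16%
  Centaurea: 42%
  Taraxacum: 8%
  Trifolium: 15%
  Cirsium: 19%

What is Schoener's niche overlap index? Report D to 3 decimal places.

Convert percentages to proportions (divide by 100).
Σ|p₁ᵢ − p₂ᵢ| = 0.14 + 0.23 + 0.10 + 0.02 + 0.03 = 0.52
D = 1 − ½ × 0.52 = 1 − 0.260 = 0.74000

0.740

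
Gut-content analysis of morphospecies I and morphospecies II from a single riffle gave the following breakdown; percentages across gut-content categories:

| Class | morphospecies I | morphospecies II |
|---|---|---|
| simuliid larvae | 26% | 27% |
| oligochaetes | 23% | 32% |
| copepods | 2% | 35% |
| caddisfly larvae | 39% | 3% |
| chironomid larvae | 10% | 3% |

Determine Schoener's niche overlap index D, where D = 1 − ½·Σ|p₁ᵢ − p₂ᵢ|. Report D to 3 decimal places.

0.570

Convert percentages to proportions (divide by 100).
Σ|p₁ᵢ − p₂ᵢ| = 0.01 + 0.09 + 0.33 + 0.36 + 0.07 = 0.86
D = 1 − ½ × 0.86 = 1 − 0.430 = 0.57000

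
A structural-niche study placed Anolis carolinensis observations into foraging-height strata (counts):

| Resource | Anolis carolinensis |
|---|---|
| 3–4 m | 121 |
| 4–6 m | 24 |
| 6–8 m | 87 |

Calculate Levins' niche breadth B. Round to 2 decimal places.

Proportions for Anolis carolinensis (n=232): 121/232=0.5216, 24/232=0.1034, 87/232=0.3750
Σpᵢ² = 0.5216² + 0.1034² + 0.3750² = 0.272067 + 0.010692 + 0.140625 = 0.423384
B = 1 / 0.423384 = 2.3619

2.36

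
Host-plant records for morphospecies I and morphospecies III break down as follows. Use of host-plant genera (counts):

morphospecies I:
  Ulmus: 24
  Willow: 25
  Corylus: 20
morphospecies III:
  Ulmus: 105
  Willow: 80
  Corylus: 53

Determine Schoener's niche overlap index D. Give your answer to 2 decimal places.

Proportions for morphospecies I (n=69): 24/69=0.3478, 25/69=0.3623, 20/69=0.2899
Proportions for morphospecies III (n=238): 105/238=0.4412, 80/238=0.3361, 53/238=0.2227
Σ|p₁ᵢ − p₂ᵢ| = 0.0934 + 0.0262 + 0.0672 = 0.1868
D = 1 − ½ × 0.1868 = 1 − 0.09340 = 0.90660

0.91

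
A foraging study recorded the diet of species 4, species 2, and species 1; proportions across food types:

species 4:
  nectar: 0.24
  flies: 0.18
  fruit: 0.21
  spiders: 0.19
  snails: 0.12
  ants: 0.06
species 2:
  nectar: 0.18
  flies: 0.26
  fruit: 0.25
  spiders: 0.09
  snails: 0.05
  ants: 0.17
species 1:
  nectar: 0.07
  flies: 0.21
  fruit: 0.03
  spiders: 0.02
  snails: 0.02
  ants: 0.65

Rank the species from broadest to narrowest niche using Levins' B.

Σp_4ᵢ² = 0.24² + 0.18² + 0.21² + 0.19² + 0.12² + 0.06² = 0.0576 + 0.0324 + 0.0441 + 0.0361 + 0.0144 + 0.0036 = 0.1882
B_4 = 1 / 0.1882 = 5.3135
Σp_2ᵢ² = 0.18² + 0.26² + 0.25² + 0.09² + 0.05² + 0.17² = 0.0324 + 0.0676 + 0.0625 + 0.0081 + 0.0025 + 0.0289 = 0.2020
B_2 = 1 / 0.2020 = 4.9505
Σp_1ᵢ² = 0.07² + 0.21² + 0.03² + 0.02² + 0.02² + 0.65² = 0.0049 + 0.0441 + 0.0009 + 0.0004 + 0.0004 + 0.4225 = 0.4732
B_1 = 1 / 0.4732 = 2.1133
Ranking by B (broadest → narrowest): species 4 (5.31) > species 2 (4.95) > species 1 (2.11)

species 4 > species 2 > species 1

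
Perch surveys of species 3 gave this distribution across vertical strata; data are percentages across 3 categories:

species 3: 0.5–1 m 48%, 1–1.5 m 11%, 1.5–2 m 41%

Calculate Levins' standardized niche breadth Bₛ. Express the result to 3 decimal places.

0.718

Convert percentages to proportions (divide by 100).
Σpᵢ² = 0.48² + 0.11² + 0.41² = 0.2304 + 0.0121 + 0.1681 = 0.4106
B = 1 / 0.4106 = 2.43546
Bₛ = (B − 1)/(n − 1) = (2.43546 − 1)/(3 − 1) = 1.43546/2 = 0.71773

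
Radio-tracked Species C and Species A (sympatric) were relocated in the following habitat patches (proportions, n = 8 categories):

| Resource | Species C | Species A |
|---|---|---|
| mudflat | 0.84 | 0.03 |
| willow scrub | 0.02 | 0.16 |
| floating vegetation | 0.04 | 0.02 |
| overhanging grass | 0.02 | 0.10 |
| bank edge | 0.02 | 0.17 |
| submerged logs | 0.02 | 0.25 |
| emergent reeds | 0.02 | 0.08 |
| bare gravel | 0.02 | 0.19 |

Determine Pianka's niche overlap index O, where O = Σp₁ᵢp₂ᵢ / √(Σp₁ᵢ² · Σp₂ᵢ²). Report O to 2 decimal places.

Σ p₁ᵢp₂ᵢ = 0.0252 + 0.0032 + 0.0008 + 0.0020 + 0.0034 + 0.0050 + 0.0016 + 0.0038 = 0.0450
Σp_1ᵢ² = 0.84² + 0.02² + 0.04² + 0.02² + 0.02² + 0.02² + 0.02² + 0.02² = 0.7056 + 0.0004 + 0.0016 + 0.0004 + 0.0004 + 0.0004 + 0.0004 + 0.0004 = 0.7096
Σp_2ᵢ² = 0.03² + 0.16² + 0.02² + 0.10² + 0.17² + 0.25² + 0.08² + 0.19² = 0.0009 + 0.0256 + 0.0004 + 0.0100 + 0.0289 + 0.0625 + 0.0064 + 0.0361 = 0.1708
O = 0.0450 / √(0.7096 × 0.1708) = 0.0450 / 0.34814 = 0.1293

0.13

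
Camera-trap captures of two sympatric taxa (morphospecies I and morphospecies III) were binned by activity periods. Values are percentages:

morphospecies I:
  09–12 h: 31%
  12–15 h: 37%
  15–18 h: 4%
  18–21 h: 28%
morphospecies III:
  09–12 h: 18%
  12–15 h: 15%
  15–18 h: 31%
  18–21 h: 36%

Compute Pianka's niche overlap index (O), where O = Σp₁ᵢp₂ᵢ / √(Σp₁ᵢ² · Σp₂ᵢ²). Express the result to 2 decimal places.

0.76

Convert percentages to proportions (divide by 100).
Σ p₁ᵢp₂ᵢ = 0.0558 + 0.0555 + 0.0124 + 0.1008 = 0.2245
Σp_1ᵢ² = 0.31² + 0.37² + 0.04² + 0.28² = 0.0961 + 0.1369 + 0.0016 + 0.0784 = 0.3130
Σp_2ᵢ² = 0.18² + 0.15² + 0.31² + 0.36² = 0.0324 + 0.0225 + 0.0961 + 0.1296 = 0.2806
O = 0.2245 / √(0.3130 × 0.2806) = 0.2245 / 0.29636 = 0.7575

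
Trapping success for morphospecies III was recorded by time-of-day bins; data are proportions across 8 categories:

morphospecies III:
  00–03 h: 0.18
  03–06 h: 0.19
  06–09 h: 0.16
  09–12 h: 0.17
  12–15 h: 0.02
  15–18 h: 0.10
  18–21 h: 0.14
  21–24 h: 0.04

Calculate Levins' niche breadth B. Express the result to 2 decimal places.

Σpᵢ² = 0.18² + 0.19² + 0.16² + 0.17² + 0.02² + 0.10² + 0.14² + 0.04² = 0.0324 + 0.0361 + 0.0256 + 0.0289 + 0.0004 + 0.0100 + 0.0196 + 0.0016 = 0.1546
B = 1 / 0.1546 = 6.4683

6.47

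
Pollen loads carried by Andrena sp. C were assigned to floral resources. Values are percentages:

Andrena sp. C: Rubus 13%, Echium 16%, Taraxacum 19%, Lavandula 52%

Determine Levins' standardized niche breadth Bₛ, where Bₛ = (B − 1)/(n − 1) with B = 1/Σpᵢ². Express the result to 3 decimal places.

Convert percentages to proportions (divide by 100).
Σpᵢ² = 0.13² + 0.16² + 0.19² + 0.52² = 0.0169 + 0.0256 + 0.0361 + 0.2704 = 0.3490
B = 1 / 0.3490 = 2.86533
Bₛ = (B − 1)/(n − 1) = (2.86533 − 1)/(4 − 1) = 1.86533/3 = 0.62178

0.622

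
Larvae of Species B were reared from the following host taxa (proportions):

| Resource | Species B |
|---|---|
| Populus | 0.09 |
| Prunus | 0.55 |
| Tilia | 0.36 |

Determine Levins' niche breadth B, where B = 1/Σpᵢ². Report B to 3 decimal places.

Σpᵢ² = 0.09² + 0.55² + 0.36² = 0.0081 + 0.3025 + 0.1296 = 0.4402
B = 1 / 0.4402 = 2.27169

2.272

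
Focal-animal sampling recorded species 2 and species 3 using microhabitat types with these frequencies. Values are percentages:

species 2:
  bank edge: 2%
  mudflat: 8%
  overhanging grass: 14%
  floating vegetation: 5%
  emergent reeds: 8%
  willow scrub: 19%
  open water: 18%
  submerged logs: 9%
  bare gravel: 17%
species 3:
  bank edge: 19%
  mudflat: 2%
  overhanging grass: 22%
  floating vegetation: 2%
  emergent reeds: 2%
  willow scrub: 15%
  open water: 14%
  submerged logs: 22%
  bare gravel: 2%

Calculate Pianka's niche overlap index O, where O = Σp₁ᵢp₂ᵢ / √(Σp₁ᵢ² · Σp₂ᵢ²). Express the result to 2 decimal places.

Convert percentages to proportions (divide by 100).
Σ p₁ᵢp₂ᵢ = 0.0038 + 0.0016 + 0.0308 + 0.0010 + 0.0016 + 0.0285 + 0.0252 + 0.0198 + 0.0034 = 0.1157
Σp_1ᵢ² = 0.02² + 0.08² + 0.14² + 0.05² + 0.08² + 0.19² + 0.18² + 0.09² + 0.17² = 0.0004 + 0.0064 + 0.0196 + 0.0025 + 0.0064 + 0.0361 + 0.0324 + 0.0081 + 0.0289 = 0.1408
Σp_2ᵢ² = 0.19² + 0.02² + 0.22² + 0.02² + 0.02² + 0.15² + 0.14² + 0.22² + 0.02² = 0.0361 + 0.0004 + 0.0484 + 0.0004 + 0.0004 + 0.0225 + 0.0196 + 0.0484 + 0.0004 = 0.1766
O = 0.1157 / √(0.1408 × 0.1766) = 0.1157 / 0.15769 = 0.7337

0.73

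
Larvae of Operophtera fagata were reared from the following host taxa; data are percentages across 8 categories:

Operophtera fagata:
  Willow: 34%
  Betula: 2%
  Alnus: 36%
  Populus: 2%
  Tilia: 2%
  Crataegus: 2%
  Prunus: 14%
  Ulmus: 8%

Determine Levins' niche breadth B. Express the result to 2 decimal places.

3.67

Convert percentages to proportions (divide by 100).
Σpᵢ² = 0.34² + 0.02² + 0.36² + 0.02² + 0.02² + 0.02² + 0.14² + 0.08² = 0.1156 + 0.0004 + 0.1296 + 0.0004 + 0.0004 + 0.0004 + 0.0196 + 0.0064 = 0.2728
B = 1 / 0.2728 = 3.6657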